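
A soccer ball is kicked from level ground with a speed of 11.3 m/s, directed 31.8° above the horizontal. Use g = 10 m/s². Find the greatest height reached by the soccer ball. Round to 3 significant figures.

1.77 m

Vertical component of launch velocity: v_y = 11.3 sin 31.8° = 5.955 m/s.
At the highest point the vertical velocity is zero, so v_y² = 2 g h_max.
h_max = (5.955)² / (2 × 10) = 35.46 / 20.00 = 1.77 m.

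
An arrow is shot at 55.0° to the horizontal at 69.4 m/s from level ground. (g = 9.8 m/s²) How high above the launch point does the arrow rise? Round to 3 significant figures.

Vertical component of launch velocity: v_y = 69.4 sin 55.0° = 56.85 m/s.
At the highest point the vertical velocity is zero, so v_y² = 2 g h_max.
h_max = (56.85)² / (2 × 9.8) = 3232 / 19.60 = 165 m.

165 m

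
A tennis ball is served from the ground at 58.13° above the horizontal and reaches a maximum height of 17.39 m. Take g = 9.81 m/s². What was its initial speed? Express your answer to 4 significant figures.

21.75 m/s

At maximum height v_y = 0, so (v₀ sin θ)² = 2 g H.
v₀ sin 58.13° = √(2 × 9.81 × 17.39) = 18.471 m/s.
v₀ = 18.471 / sin 58.13° = 18.471 / 0.8492 = 21.75 m/s.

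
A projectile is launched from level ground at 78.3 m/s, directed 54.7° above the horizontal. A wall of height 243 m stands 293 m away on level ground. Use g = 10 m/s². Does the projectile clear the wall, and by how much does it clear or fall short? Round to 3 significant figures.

No — it falls 38.9 m short of clearing the wall.

v_x = 78.3 cos 54.7° = 45.25 m/s; v_y0 = 78.3 sin 54.7° = 63.90 m/s.
Time to reach the wall: t = 293 / 45.25 = 6.475 s.
Height at that point: y = 63.90×6.475 − 5.000×6.475² = 204.1 m.
That is 243 − 204.1 = 38.9 m below the top of the wall, so the projectile does not clear it.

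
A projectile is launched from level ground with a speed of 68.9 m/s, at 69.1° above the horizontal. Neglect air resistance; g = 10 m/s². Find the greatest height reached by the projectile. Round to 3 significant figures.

Vertical component of launch velocity: v_y = 68.9 sin 69.1° = 64.37 m/s.
At the highest point the vertical velocity is zero, so v_y² = 2 g h_max.
h_max = (64.37)² / (2 × 10) = 4143 / 20.00 = 207 m.

207 m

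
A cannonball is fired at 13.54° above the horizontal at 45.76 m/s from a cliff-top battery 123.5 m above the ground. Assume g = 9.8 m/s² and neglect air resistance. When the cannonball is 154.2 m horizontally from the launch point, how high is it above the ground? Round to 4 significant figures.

v_x = 45.76 cos 13.54° = 44.488 m/s, v_y0 = 45.76 sin 13.54° = 10.714 m/s.
Time to reach x = 154.2 m: t = x / v_x = 154.2 / 44.488 = 3.4661 s.
y = 123.5 + v_y0 t − ½ g t² = 123.5 + 10.714×3.4661 − 4.900×3.4661² = 101.8 m.

101.8 m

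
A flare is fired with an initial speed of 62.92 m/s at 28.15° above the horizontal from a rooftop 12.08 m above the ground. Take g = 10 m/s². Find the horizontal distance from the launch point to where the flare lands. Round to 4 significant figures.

Components: v_x = 62.92 cos 28.15° = 55.478 m/s, v_y = 62.92 sin 28.15° = 29.684 m/s.
Vertical: 0 = 12.08 + 29.684 t − ½(10) t² ⇒ 5.000 t² − 29.684 t − 12.08 = 0.
t = [29.684 + √(881.14 + 241.60)] / 10.00 = 6.3191 s.
Horizontal: R = v_x · t = 55.478 × 6.3191 = 350.6 m.

350.6 m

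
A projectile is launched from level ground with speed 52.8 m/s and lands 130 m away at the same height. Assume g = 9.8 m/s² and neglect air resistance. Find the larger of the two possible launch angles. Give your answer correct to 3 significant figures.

Level-ground range: R = v₀² sin(2θ)/g ⇒ sin 2θ = R g / v₀² = 130×9.8/52.8² = 0.4570.
2θ = arcsin(0.4570) = 27.19° or 180° − 27.19° = 152.81°.
So θ = 13.6° or θ = 76.4°.

76.4°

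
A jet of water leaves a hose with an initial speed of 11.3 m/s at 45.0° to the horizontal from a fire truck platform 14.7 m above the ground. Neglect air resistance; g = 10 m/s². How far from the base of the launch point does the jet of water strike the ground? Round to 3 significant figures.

Components: v_x = 11.3 cos 45.0° = 7.990 m/s, v_y = 11.3 sin 45.0° = 7.990 m/s.
Vertical: 0 = 14.7 + 7.990 t − ½(10) t² ⇒ 5.000 t² − 7.990 t − 14.7 = 0.
t = [7.990 + √(63.84 + 294.0)] / 10.00 = 2.691 s.
Horizontal: R = v_x · t = 7.990 × 2.691 = 21.5 m.

21.5 m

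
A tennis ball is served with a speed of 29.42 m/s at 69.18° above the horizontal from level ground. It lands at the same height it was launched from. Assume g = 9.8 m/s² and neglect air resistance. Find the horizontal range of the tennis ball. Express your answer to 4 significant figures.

58.68 m

For level ground, R = v₀² sin(2θ) / g.
sin(2 × 69.18°) = sin 138.36° = 0.6644.
R = (29.42)² × 0.6644 / 9.8 = 58.68 m.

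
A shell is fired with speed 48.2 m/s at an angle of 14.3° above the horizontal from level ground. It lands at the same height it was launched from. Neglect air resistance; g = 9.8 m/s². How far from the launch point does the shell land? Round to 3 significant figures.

113 m

For level ground, R = v₀² sin(2θ) / g.
sin(2 × 14.3°) = sin 28.60° = 0.4787.
R = (48.2)² × 0.4787 / 9.8 = 113 m.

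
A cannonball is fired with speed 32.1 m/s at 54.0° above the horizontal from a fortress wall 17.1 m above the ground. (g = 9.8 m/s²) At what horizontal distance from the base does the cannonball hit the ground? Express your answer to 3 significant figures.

111 m

Components: v_x = 32.1 cos 54.0° = 18.87 m/s, v_y = 32.1 sin 54.0° = 25.97 m/s.
Vertical: 0 = 17.1 + 25.97 t − ½(9.8) t² ⇒ 4.900 t² − 25.97 t − 17.1 = 0.
t = [25.97 + √(674.4 + 335.2)] / 9.800 = 5.892 s.
Horizontal: R = v_x · t = 18.87 × 5.892 = 111 m.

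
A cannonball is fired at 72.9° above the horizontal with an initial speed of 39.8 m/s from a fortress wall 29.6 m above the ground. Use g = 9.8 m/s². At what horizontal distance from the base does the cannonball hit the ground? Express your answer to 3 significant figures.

99.2 m

Components: v_x = 39.8 cos 72.9° = 11.70 m/s, v_y = 39.8 sin 72.9° = 38.04 m/s.
Vertical: 0 = 29.6 + 38.04 t − ½(9.8) t² ⇒ 4.900 t² − 38.04 t − 29.6 = 0.
t = [38.04 + √(1447 + 580.2)] / 9.800 = 8.476 s.
Horizontal: R = v_x · t = 11.70 × 8.476 = 99.2 m.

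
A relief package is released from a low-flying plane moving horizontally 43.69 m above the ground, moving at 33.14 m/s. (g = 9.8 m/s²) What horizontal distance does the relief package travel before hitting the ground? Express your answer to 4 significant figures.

Initial vertical velocity is zero, so the fall time comes from h = ½ g t²: t = √(2 × 43.69 / 9.8) = 2.9860 s.
Horizontal motion is uniform at 33.14 m/s, so x = 33.14 × 2.9860 = 98.96 m.

98.96 m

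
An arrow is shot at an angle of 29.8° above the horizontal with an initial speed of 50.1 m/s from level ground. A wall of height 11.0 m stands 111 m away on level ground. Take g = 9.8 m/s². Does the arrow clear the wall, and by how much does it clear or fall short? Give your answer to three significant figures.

v_x = 50.1 cos 29.8° = 43.48 m/s; v_y0 = 50.1 sin 29.8° = 24.90 m/s.
Time to reach the wall: t = 111 / 43.48 = 2.553 s.
Height at that point: y = 24.90×2.553 − 4.900×2.553² = 31.63 m.
That is 31.63 − 11.0 = 20.6 m above the top of the wall, so the arrow clears it.

Yes — it clears the wall by 20.6 m.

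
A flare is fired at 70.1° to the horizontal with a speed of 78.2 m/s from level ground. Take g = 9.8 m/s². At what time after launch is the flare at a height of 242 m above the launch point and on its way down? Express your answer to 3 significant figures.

v_y0 = 78.2 sin 70.1° = 73.53 m/s.
Set y = v_y0 t − ½ g t² = 242: 4.900 t² − 73.53 t + 242 = 0.
t = [73.53 ± √(5407 − 4743)] / 9.8 = (73.53 ± 25.77) / 9.8, giving t = 4.87 s or t = 10.1 s.
On the way down corresponds to the larger root: t = 10.1 s.

10.1 s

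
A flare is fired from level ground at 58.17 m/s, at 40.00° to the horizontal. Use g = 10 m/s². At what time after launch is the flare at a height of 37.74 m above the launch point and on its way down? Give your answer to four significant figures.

v_y0 = 58.17 sin 40.00° = 37.391 m/s.
Set y = v_y0 t − ½ g t² = 37.74: 5.000 t² − 37.391 t + 37.74 = 0.
t = [37.391 ± √(1398.1 − 754.80)] / 10 = (37.391 ± 25.363) / 10, giving t = 1.203 s or t = 6.275 s.
On the way down corresponds to the larger root: t = 6.275 s.

6.275 s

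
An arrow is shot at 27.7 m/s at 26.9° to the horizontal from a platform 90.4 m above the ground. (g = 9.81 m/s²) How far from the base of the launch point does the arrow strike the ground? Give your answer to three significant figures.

Components: v_x = 27.7 cos 26.9° = 24.70 m/s, v_y = 27.7 sin 26.9° = 12.53 m/s.
Vertical: 0 = 90.4 + 12.53 t − ½(9.81) t² ⇒ 4.905 t² − 12.53 t − 90.4 = 0.
t = [12.53 + √(157.0 + 1774)] / 9.810 = 5.757 s.
Horizontal: R = v_x · t = 24.70 × 5.757 = 142 m.

142 m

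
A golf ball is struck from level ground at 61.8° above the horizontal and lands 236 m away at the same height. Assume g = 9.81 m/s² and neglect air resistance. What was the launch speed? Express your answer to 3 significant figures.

52.7 m/s

On level ground, R = v₀² sin(2θ) / g, so v₀ = √(R g / sin 2θ).
sin(2 × 61.8°) = 0.8329.
v₀ = √(236 × 9.81 / 0.8329) = √2780 = 52.7 m/s.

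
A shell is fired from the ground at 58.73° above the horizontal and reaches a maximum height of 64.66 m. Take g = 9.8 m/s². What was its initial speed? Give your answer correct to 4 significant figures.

41.65 m/s

At maximum height v_y = 0, so (v₀ sin θ)² = 2 g H.
v₀ sin 58.73° = √(2 × 9.8 × 64.66) = 35.600 m/s.
v₀ = 35.600 / sin 58.73° = 35.600 / 0.8547 = 41.65 m/s.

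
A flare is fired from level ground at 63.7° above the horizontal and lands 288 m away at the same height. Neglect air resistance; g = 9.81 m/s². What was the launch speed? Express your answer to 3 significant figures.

59.6 m/s

On level ground, R = v₀² sin(2θ) / g, so v₀ = √(R g / sin 2θ).
sin(2 × 63.7°) = 0.7944.
v₀ = √(288 × 9.81 / 0.7944) = √3556 = 59.6 m/s.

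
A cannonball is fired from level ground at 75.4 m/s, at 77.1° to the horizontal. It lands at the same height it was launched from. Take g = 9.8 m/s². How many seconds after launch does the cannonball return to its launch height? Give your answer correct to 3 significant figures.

Vertical component: v_y = 75.4 sin 77.1° = 73.50 m/s.
For a projectile landing at launch height, time of flight is t = 2 v_y / g = 2 × 73.50 / 9.8 = 15.0 s.

15.0 s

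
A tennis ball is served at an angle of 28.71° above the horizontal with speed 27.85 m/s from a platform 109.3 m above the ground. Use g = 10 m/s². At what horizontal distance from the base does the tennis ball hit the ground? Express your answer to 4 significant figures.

Components: v_x = 27.85 cos 28.71° = 24.426 m/s, v_y = 27.85 sin 28.71° = 13.378 m/s.
Vertical: 0 = 109.3 + 13.378 t − ½(10) t² ⇒ 5.000 t² − 13.378 t − 109.3 = 0.
t = [13.378 + √(178.97 + 2186.0)] / 10.00 = 6.2009 s.
Horizontal: R = v_x · t = 24.426 × 6.2009 = 151.5 m.

151.5 m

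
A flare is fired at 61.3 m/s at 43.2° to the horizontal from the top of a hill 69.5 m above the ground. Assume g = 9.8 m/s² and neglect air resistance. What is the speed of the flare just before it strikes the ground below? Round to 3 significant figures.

71.6 m/s

v_x = 61.3 cos 43.2° = 44.69 m/s is unchanged throughout.
For the vertical component, v_y² = v_y0² + 2 g h = (41.96)² + 2×9.8×69.5 = 3123, so |v_y| = 55.88 m/s.
Impact speed = √(v_x² + v_y²) = √(1997 + 3123) = 71.6 m/s.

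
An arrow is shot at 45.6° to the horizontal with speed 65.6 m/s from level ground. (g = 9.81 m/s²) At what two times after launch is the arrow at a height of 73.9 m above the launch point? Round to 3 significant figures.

v_y0 = 65.6 sin 45.6° = 46.87 m/s.
Set y = v_y0 t − ½ g t² = 73.9: 4.905 t² − 46.87 t + 73.9 = 0.
t = [46.87 ± √(2197 − 1450)] / 9.81 = (46.87 ± 27.33) / 9.81, giving t = 1.99 s or t = 7.56 s.
So the arrow is at 73.9 m at t = 1.99 s (rising) and t = 7.56 s (falling).

1.99 s and 7.56 s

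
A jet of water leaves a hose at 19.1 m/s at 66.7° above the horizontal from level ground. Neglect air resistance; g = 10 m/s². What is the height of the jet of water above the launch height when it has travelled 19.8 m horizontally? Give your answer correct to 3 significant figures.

11.6 m

v_x = 19.1 cos 66.7° = 7.555 m/s, v_y0 = 19.1 sin 66.7° = 17.54 m/s.
Time to reach x = 19.8 m: t = x / v_x = 19.8 / 7.555 = 2.621 s.
y = v_y0 t − ½ g t² = 17.54×2.621 − 5.000×2.621² = 11.6 m.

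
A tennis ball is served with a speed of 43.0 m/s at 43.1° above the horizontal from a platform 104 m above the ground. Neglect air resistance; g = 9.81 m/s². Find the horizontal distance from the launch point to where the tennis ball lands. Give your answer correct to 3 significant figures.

Components: v_x = 43.0 cos 43.1° = 31.40 m/s, v_y = 43.0 sin 43.1° = 29.38 m/s.
Vertical: 0 = 104 + 29.38 t − ½(9.81) t² ⇒ 4.905 t² − 29.38 t − 104 = 0.
t = [29.38 + √(863.2 + 2040)] / 9.810 = 8.487 s.
Horizontal: R = v_x · t = 31.40 × 8.487 = 266 m.

266 m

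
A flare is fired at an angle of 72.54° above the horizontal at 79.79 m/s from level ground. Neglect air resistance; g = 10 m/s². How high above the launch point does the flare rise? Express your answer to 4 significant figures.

289.7 m

Vertical component of launch velocity: v_y = 79.79 sin 72.54° = 76.114 m/s.
At the highest point the vertical velocity is zero, so v_y² = 2 g h_max.
h_max = (76.114)² / (2 × 10) = 5793.3 / 20.00 = 289.7 m.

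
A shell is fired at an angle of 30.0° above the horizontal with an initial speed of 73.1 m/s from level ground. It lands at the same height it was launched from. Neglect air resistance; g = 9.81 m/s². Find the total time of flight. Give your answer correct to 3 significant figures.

7.45 s

Vertical component: v_y = 73.1 sin 30.0° = 36.55 m/s.
For a projectile landing at launch height, time of flight is t = 2 v_y / g = 2 × 36.55 / 9.81 = 7.45 s.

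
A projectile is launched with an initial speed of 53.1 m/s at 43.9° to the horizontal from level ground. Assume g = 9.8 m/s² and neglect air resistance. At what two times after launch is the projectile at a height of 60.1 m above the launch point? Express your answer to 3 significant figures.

v_y0 = 53.1 sin 43.9° = 36.82 m/s.
Set y = v_y0 t − ½ g t² = 60.1: 4.900 t² − 36.82 t + 60.1 = 0.
t = [36.82 ± √(1356 − 1178)] / 9.8 = (36.82 ± 13.34) / 9.8, giving t = 2.40 s or t = 5.12 s.
So the projectile is at 60.1 m at t = 2.40 s (rising) and t = 5.12 s (falling).

2.40 s and 5.12 s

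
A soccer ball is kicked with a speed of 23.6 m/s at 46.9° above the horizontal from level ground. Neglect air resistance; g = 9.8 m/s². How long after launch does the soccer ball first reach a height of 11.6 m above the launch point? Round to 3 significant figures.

0.907 s

v_y0 = 23.6 sin 46.9° = 17.23 m/s.
Set y = v_y0 t − ½ g t² = 11.6: 4.900 t² − 17.23 t + 11.6 = 0.
t = [17.23 ± √(296.9 − 227.4)] / 9.8 = (17.23 ± 8.337) / 9.8, giving t = 0.907 s or t = 2.61 s.
The soccer ball is on the way up at the first time, so t = 0.907 s.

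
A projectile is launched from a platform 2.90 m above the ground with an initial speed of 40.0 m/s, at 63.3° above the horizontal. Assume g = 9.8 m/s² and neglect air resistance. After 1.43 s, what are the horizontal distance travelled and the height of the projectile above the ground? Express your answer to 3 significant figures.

v_x = 40.0 cos 63.3° = 17.97 m/s; v_y0 = 40.0 sin 63.3° = 35.73 m/s.
x = v_x t = 17.97 × 1.43 = 25.7 m.
y = 2.90 + v_y0 t − ½ g t² = 44.0 m.

x = 25.7 m, y = 44.0 m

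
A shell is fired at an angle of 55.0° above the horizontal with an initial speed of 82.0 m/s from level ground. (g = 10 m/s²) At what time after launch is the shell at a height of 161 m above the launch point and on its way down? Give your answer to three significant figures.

v_y0 = 82.0 sin 55.0° = 67.17 m/s.
Set y = v_y0 t − ½ g t² = 161: 5.000 t² − 67.17 t + 161 = 0.
t = [67.17 ± √(4512 − 3220)] / 10 = (67.17 ± 35.94) / 10, giving t = 3.12 s or t = 10.3 s.
On the way down corresponds to the larger root: t = 10.3 s.

10.3 s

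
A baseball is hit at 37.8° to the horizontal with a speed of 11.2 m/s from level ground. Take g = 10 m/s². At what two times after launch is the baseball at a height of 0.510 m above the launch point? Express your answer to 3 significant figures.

0.0788 s and 1.29 s

v_y0 = 11.2 sin 37.8° = 6.865 m/s.
Set y = v_y0 t − ½ g t² = 0.510: 5.000 t² − 6.865 t + 0.510 = 0.
t = [6.865 ± √(47.13 − 10.20)] / 10 = (6.865 ± 6.077) / 10, giving t = 0.0788 s or t = 1.29 s.
So the baseball is at 0.510 m at t = 0.0788 s (rising) and t = 1.29 s (falling).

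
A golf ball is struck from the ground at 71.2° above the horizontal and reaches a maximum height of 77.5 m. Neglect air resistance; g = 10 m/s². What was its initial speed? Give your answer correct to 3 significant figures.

41.6 m/s

At maximum height v_y = 0, so (v₀ sin θ)² = 2 g H.
v₀ sin 71.2° = √(2 × 10 × 77.5) = 39.37 m/s.
v₀ = 39.37 / sin 71.2° = 39.37 / 0.9466 = 41.6 m/s.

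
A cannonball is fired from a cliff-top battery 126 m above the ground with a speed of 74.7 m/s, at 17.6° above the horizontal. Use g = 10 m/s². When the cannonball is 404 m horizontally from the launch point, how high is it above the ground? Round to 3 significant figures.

93.2 m

v_x = 74.7 cos 17.6° = 71.20 m/s, v_y0 = 74.7 sin 17.6° = 22.59 m/s.
Time to reach x = 404 m: t = x / v_x = 404 / 71.20 = 5.674 s.
y = 126 + v_y0 t − ½ g t² = 126 + 22.59×5.674 − 5.000×5.674² = 93.2 m.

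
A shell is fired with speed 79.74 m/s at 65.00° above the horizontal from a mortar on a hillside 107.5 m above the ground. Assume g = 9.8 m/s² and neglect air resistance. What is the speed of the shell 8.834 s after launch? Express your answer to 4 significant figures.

36.61 m/s

v_x = 79.74 cos 65.00° = 33.700 m/s (constant).
v_y(t) = 79.74 sin 65.00° − g t = 72.269 − 9.8 × 8.834 = -14.304 m/s.
Speed = √(v_x² + v_y²) = √(1135.7 + 204.60) = 36.61 m/s.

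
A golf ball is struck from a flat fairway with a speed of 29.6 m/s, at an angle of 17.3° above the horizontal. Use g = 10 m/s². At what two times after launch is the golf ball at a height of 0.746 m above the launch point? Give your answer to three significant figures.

v_y0 = 29.6 sin 17.3° = 8.802 m/s.
Set y = v_y0 t − ½ g t² = 0.746: 5.000 t² − 8.802 t + 0.746 = 0.
t = [8.802 ± √(77.48 − 14.92)] / 10 = (8.802 ± 7.909) / 10, giving t = 0.0893 s or t = 1.67 s.
So the golf ball is at 0.746 m at t = 0.0893 s (rising) and t = 1.67 s (falling).

0.0893 s and 1.67 s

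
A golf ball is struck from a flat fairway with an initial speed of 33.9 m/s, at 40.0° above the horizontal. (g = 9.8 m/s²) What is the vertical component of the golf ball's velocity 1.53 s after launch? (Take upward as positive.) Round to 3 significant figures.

6.80 m/s

Initial vertical component: v_y0 = 33.9 sin 40.0° = 21.79 m/s.
v_y(t) = v_y0 − g t = 21.79 − 9.8 × 1.53 = 6.80 m/s.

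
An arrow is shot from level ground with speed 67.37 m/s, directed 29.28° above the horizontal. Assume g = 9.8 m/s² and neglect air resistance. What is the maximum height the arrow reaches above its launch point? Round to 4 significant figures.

55.39 m

Vertical component of launch velocity: v_y = 67.37 sin 29.28° = 32.949 m/s.
At the highest point the vertical velocity is zero, so v_y² = 2 g h_max.
h_max = (32.949)² / (2 × 9.8) = 1085.6 / 19.60 = 55.39 m.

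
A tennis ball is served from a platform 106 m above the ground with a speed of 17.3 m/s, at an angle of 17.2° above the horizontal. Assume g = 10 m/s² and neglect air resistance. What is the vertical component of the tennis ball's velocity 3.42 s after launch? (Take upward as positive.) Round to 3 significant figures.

-29.1 m/s

Initial vertical component: v_y0 = 17.3 sin 17.2° = 5.116 m/s.
v_y(t) = v_y0 − g t = 5.116 − 10 × 3.42 = -29.1 m/s.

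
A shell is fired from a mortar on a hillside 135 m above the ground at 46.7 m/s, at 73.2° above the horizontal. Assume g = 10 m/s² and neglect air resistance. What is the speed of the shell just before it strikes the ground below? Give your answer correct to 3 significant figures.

v_x = 46.7 cos 73.2° = 13.50 m/s is unchanged throughout.
For the vertical component, v_y² = v_y0² + 2 g h = (44.71)² + 2×10×135 = 4699, so |v_y| = 68.55 m/s.
Impact speed = √(v_x² + v_y²) = √(182.2 + 4699) = 69.9 m/s.

69.9 m/s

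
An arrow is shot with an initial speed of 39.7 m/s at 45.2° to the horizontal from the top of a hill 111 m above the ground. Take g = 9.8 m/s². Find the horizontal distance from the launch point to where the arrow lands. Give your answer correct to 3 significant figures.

236 m

Components: v_x = 39.7 cos 45.2° = 27.97 m/s, v_y = 39.7 sin 45.2° = 28.17 m/s.
Vertical: 0 = 111 + 28.17 t − ½(9.8) t² ⇒ 4.900 t² − 28.17 t − 111 = 0.
t = [28.17 + √(793.5 + 2176)] / 9.800 = 8.435 s.
Horizontal: R = v_x · t = 27.97 × 8.435 = 236 m.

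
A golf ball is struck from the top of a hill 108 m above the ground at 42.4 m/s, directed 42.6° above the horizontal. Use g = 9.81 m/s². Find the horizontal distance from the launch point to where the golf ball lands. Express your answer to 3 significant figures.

Components: v_x = 42.4 cos 42.6° = 31.21 m/s, v_y = 42.4 sin 42.6° = 28.70 m/s.
Vertical: 0 = 108 + 28.70 t − ½(9.81) t² ⇒ 4.905 t² − 28.70 t − 108 = 0.
t = [28.70 + √(823.7 + 2119)] / 9.810 = 8.455 s.
Horizontal: R = v_x · t = 31.21 × 8.455 = 264 m.

264 m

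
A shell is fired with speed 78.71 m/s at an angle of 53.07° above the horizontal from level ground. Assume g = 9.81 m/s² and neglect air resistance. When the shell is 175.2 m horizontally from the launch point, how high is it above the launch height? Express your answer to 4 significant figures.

165.8 m

v_x = 78.71 cos 53.07° = 47.292 m/s, v_y0 = 78.71 sin 53.07° = 62.918 m/s.
Time to reach x = 175.2 m: t = x / v_x = 175.2 / 47.292 = 3.7046 s.
y = v_y0 t − ½ g t² = 62.918×3.7046 − 4.905×3.7046² = 165.8 m.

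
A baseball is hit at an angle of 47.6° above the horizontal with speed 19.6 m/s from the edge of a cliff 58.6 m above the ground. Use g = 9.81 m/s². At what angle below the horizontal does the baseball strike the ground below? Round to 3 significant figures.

70.3°

v_x = 19.6 cos 47.6° = 13.22 m/s.
At impact |v_y| = √(v_y0² + 2 g h) = √(14.47² + 2×9.81×58.6) = 36.87 m/s.
Angle below horizontal = arctan(|v_y| / v_x) = arctan(36.87 / 13.22) = 70.3°.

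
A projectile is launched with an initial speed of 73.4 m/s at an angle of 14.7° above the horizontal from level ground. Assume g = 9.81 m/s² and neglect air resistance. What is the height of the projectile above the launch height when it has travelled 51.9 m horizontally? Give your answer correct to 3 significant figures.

11.0 m

v_x = 73.4 cos 14.7° = 71.00 m/s, v_y0 = 73.4 sin 14.7° = 18.63 m/s.
Time to reach x = 51.9 m: t = x / v_x = 51.9 / 71.00 = 0.7310 s.
y = v_y0 t − ½ g t² = 18.63×0.7310 − 4.905×0.7310² = 11.0 m.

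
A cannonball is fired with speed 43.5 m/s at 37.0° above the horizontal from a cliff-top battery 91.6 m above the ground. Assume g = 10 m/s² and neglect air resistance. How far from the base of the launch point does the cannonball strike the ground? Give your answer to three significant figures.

Components: v_x = 43.5 cos 37.0° = 34.74 m/s, v_y = 43.5 sin 37.0° = 26.18 m/s.
Vertical: 0 = 91.6 + 26.18 t − ½(10) t² ⇒ 5.000 t² − 26.18 t − 91.6 = 0.
t = [26.18 + √(685.4 + 1832)] / 10.00 = 7.635 s.
Horizontal: R = v_x · t = 34.74 × 7.635 = 265 m.

265 m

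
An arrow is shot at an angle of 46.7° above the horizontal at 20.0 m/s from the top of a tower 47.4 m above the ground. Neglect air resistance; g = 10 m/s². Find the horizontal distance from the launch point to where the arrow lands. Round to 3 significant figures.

Components: v_x = 20.0 cos 46.7° = 13.72 m/s, v_y = 20.0 sin 46.7° = 14.56 m/s.
Vertical: 0 = 47.4 + 14.56 t − ½(10) t² ⇒ 5.000 t² − 14.56 t − 47.4 = 0.
t = [14.56 + √(212.0 + 948.0)] / 10.00 = 4.862 s.
Horizontal: R = v_x · t = 13.72 × 4.862 = 66.7 m.

66.7 m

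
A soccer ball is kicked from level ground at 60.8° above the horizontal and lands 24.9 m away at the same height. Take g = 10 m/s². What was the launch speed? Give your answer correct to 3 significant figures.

On level ground, R = v₀² sin(2θ) / g, so v₀ = √(R g / sin 2θ).
sin(2 × 60.8°) = 0.8517.
v₀ = √(24.9 × 10 / 0.8517) = √292.4 = 17.1 m/s.

17.1 m/s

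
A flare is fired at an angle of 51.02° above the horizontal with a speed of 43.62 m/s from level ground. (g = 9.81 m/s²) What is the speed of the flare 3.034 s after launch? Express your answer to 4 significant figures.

27.75 m/s

v_x = 43.62 cos 51.02° = 27.439 m/s (constant).
v_y(t) = 43.62 sin 51.02° − g t = 33.909 − 9.81 × 3.034 = 4.1455 m/s.
Speed = √(v_x² + v_y²) = √(752.90 + 17.185) = 27.75 m/s.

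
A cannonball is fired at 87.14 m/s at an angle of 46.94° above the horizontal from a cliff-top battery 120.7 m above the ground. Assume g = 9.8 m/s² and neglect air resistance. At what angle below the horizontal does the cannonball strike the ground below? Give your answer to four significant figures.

53.40°

v_x = 87.14 cos 46.94° = 59.496 m/s.
At impact |v_y| = √(v_y0² + 2 g h) = √(63.668² + 2×9.8×120.7) = 80.121 m/s.
Angle below horizontal = arctan(|v_y| / v_x) = arctan(80.121 / 59.496) = 53.40°.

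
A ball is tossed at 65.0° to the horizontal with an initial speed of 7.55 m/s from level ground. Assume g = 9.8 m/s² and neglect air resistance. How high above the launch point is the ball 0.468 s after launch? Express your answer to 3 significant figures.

2.13 m

v_y0 = 7.55 sin 65.0° = 6.843 m/s.
y(t) = v_y0 t − ½ g t² = 6.843×0.468 − 4.900×0.468² = 2.13 m.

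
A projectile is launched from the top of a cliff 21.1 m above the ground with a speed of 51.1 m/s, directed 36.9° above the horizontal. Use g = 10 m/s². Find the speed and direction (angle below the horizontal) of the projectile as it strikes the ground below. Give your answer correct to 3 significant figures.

55.1 m/s at 42.1° below the horizontal

v_x = 51.1 cos 36.9° = 40.86 m/s (constant).
|v_y| at impact = √((30.68)² + 2×10×21.1) = 36.92 m/s.
Speed = √(40.86² + 36.92²) = 55.1 m/s; angle = arctan(36.92/40.86) = 42.1° below horizontal.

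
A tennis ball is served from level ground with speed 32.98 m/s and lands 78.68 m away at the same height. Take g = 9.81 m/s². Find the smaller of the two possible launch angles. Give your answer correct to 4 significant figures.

Level-ground range: R = v₀² sin(2θ)/g ⇒ sin 2θ = R g / v₀² = 78.68×9.81/32.98² = 0.7096.
2θ = arcsin(0.7096) = 45.202° or 180° − 45.202° = 134.798°.
So θ = 22.60° or θ = 67.40°.

22.60°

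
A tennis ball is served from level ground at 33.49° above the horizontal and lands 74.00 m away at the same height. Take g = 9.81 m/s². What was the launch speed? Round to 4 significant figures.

On level ground, R = v₀² sin(2θ) / g, so v₀ = √(R g / sin 2θ).
sin(2 × 33.49°) = 0.9204.
v₀ = √(74.00 × 9.81 / 0.9204) = √788.72 = 28.08 m/s.

28.08 m/s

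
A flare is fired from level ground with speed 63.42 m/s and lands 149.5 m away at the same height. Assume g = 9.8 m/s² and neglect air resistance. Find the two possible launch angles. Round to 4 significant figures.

Level-ground range: R = v₀² sin(2θ)/g ⇒ sin 2θ = R g / v₀² = 149.5×9.8/63.42² = 0.3643.
2θ = arcsin(0.3643) = 21.365° or 180° − 21.365° = 158.635°.
So θ = 10.68° or θ = 79.32°.

10.68° and 79.32°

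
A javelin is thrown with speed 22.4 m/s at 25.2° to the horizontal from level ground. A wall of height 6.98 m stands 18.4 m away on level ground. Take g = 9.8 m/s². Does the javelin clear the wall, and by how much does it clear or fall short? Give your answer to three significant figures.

No — it falls 2.36 m short of clearing the wall.

v_x = 22.4 cos 25.2° = 20.27 m/s; v_y0 = 22.4 sin 25.2° = 9.537 m/s.
Time to reach the wall: t = 18.4 / 20.27 = 0.9077 s.
Height at that point: y = 9.537×0.9077 − 4.900×0.9077² = 4.620 m.
That is 6.98 − 4.620 = 2.36 m below the top of the wall, so the javelin does not clear it.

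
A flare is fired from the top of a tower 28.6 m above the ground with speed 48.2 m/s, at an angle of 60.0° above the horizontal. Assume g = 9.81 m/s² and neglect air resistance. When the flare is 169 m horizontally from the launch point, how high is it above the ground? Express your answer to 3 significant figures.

v_x = 48.2 cos 60.0° = 24.10 m/s, v_y0 = 48.2 sin 60.0° = 41.74 m/s.
Time to reach x = 169 m: t = x / v_x = 169 / 24.10 = 7.012 s.
y = 28.6 + v_y0 t − ½ g t² = 28.6 + 41.74×7.012 − 4.905×7.012² = 80.1 m.

80.1 m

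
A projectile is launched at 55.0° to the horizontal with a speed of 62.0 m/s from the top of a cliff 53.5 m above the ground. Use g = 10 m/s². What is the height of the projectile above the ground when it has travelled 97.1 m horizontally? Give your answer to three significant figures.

v_x = 62.0 cos 55.0° = 35.56 m/s, v_y0 = 62.0 sin 55.0° = 50.79 m/s.
Time to reach x = 97.1 m: t = x / v_x = 97.1 / 35.56 = 2.731 s.
y = 53.5 + v_y0 t − ½ g t² = 53.5 + 50.79×2.731 − 5.000×2.731² = 155 m.

155 m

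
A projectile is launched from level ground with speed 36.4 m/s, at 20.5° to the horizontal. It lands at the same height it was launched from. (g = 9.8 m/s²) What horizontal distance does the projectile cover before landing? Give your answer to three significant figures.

Components: v_x = 36.4 cos 20.5° = 34.09 m/s, v_y = 36.4 sin 20.5° = 12.75 m/s.
Time of flight (same landing height): t = 2 v_y / g = 2 × 12.75 / 9.8 = 2.602 s.
Range: R = v_x · t = 34.09 × 2.602 = 88.7 m.

88.7 m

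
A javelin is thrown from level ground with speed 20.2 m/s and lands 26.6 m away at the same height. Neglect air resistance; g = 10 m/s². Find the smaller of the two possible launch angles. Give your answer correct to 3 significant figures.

20.3°

Level-ground range: R = v₀² sin(2θ)/g ⇒ sin 2θ = R g / v₀² = 26.6×10/20.2² = 0.6519.
2θ = arcsin(0.6519) = 40.69° or 180° − 40.69° = 139.31°.
So θ = 20.3° or θ = 69.7°.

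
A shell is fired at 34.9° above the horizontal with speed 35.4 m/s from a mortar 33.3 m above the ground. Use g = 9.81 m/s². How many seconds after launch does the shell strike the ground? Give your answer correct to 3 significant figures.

5.39 s

Vertical component: v_y = 35.4 sin 34.9° = 20.25 m/s.
Taking up as positive with launch at y = 33.3 m, landing at y = 0: 0 = 33.3 + 20.25 t − ½(9.81) t².
Solving 4.905 t² − 20.25 t − 33.3 = 0 gives t = [20.25 + √(20.25² + 4·4.905·33.3)] / 9.810 = 5.39 s.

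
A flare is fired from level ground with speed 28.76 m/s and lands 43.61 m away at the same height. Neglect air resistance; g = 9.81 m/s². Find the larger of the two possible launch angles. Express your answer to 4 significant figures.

Level-ground range: R = v₀² sin(2θ)/g ⇒ sin 2θ = R g / v₀² = 43.61×9.81/28.76² = 0.5172.
2θ = arcsin(0.5172) = 31.145° or 180° − 31.145° = 148.855°.
So θ = 15.57° or θ = 74.43°.

74.43°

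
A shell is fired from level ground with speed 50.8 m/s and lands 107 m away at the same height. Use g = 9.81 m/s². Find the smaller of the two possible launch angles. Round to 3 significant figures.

12.0°

Level-ground range: R = v₀² sin(2θ)/g ⇒ sin 2θ = R g / v₀² = 107×9.81/50.8² = 0.4067.
2θ = arcsin(0.4067) = 24.00° or 180° − 24.00° = 156.00°.
So θ = 12.0° or θ = 78.0°.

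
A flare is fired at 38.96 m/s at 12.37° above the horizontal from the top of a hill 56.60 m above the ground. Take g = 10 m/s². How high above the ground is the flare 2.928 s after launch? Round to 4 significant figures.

v_y0 = 38.96 sin 12.37° = 8.3462 m/s.
y(t) = 56.60 + v_y0 t − ½ g t² = 56.60 + 8.3462×2.928 − ½×10×2.928² = 38.17 m.

38.17 m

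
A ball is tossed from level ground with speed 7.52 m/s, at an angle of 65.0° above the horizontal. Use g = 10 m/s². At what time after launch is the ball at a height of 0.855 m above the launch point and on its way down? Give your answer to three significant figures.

v_y0 = 7.52 sin 65.0° = 6.815 m/s.
Set y = v_y0 t − ½ g t² = 0.855: 5.000 t² − 6.815 t + 0.855 = 0.
t = [6.815 ± √(46.44 − 17.10)] / 10 = (6.815 ± 5.417) / 10, giving t = 0.140 s or t = 1.22 s.
On the way down corresponds to the larger root: t = 1.22 s.

1.22 s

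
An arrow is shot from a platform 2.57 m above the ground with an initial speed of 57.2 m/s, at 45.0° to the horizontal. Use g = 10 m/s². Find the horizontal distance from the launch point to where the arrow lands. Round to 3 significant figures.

330 m

Components: v_x = 57.2 cos 45.0° = 40.45 m/s, v_y = 57.2 sin 45.0° = 40.45 m/s.
Vertical: 0 = 2.57 + 40.45 t − ½(10) t² ⇒ 5.000 t² − 40.45 t − 2.57 = 0.
t = [40.45 + √(1636 + 51.40)] / 10.00 = 8.153 s.
Horizontal: R = v_x · t = 40.45 × 8.153 = 330 m.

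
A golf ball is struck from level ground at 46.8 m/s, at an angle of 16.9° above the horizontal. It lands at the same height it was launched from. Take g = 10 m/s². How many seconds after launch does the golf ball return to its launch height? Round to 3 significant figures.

2.72 s

Vertical component: v_y = 46.8 sin 16.9° = 13.60 m/s.
For a projectile landing at launch height, time of flight is t = 2 v_y / g = 2 × 13.60 / 10 = 2.72 s.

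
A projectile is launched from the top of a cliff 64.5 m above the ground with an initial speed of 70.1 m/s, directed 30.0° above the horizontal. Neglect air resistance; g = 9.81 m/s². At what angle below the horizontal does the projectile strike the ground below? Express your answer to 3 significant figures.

39.4°

v_x = 70.1 cos 30.0° = 60.71 m/s.
At impact |v_y| = √(v_y0² + 2 g h) = √(35.05² + 2×9.81×64.5) = 49.94 m/s.
Angle below horizontal = arctan(|v_y| / v_x) = arctan(49.94 / 60.71) = 39.4°.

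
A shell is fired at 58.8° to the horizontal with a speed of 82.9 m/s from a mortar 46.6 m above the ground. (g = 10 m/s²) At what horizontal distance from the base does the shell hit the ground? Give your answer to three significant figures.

636 m

Components: v_x = 82.9 cos 58.8° = 42.94 m/s, v_y = 82.9 sin 58.8° = 70.91 m/s.
Vertical: 0 = 46.6 + 70.91 t − ½(10) t² ⇒ 5.000 t² − 70.91 t − 46.6 = 0.
t = [70.91 + √(5028 + 932.0)] / 10.00 = 14.81 s.
Horizontal: R = v_x · t = 42.94 × 14.81 = 636 m.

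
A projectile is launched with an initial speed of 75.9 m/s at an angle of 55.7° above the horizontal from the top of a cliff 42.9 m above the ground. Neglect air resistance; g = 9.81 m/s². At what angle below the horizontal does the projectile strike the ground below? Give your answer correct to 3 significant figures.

v_x = 75.9 cos 55.7° = 42.77 m/s.
At impact |v_y| = √(v_y0² + 2 g h) = √(62.70² + 2×9.81×42.9) = 69.09 m/s.
Angle below horizontal = arctan(|v_y| / v_x) = arctan(69.09 / 42.77) = 58.2°.

58.2°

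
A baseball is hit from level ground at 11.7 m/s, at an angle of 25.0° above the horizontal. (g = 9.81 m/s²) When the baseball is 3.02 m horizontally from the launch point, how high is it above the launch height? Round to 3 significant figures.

v_x = 11.7 cos 25.0° = 10.60 m/s, v_y0 = 11.7 sin 25.0° = 4.945 m/s.
Time to reach x = 3.02 m: t = x / v_x = 3.02 / 10.60 = 0.2849 s.
y = v_y0 t − ½ g t² = 4.945×0.2849 − 4.905×0.2849² = 1.01 m.

1.01 m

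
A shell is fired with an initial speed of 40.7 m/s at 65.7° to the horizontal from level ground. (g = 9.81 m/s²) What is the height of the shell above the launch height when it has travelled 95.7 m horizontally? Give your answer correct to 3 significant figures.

v_x = 40.7 cos 65.7° = 16.75 m/s, v_y0 = 40.7 sin 65.7° = 37.09 m/s.
Time to reach x = 95.7 m: t = x / v_x = 95.7 / 16.75 = 5.713 s.
y = v_y0 t − ½ g t² = 37.09×5.713 − 4.905×5.713² = 51.8 m.

51.8 m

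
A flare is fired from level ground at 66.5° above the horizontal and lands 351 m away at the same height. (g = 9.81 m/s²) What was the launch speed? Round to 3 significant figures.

On level ground, R = v₀² sin(2θ) / g, so v₀ = √(R g / sin 2θ).
sin(2 × 66.5°) = 0.7314.
v₀ = √(351 × 9.81 / 0.7314) = √4708 = 68.6 m/s.

68.6 m/s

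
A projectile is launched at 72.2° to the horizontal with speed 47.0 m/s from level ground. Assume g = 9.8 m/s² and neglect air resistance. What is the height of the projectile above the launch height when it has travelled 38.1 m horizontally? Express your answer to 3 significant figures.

v_x = 47.0 cos 72.2° = 14.37 m/s, v_y0 = 47.0 sin 72.2° = 44.75 m/s.
Time to reach x = 38.1 m: t = x / v_x = 38.1 / 14.37 = 2.651 s.
y = v_y0 t − ½ g t² = 44.75×2.651 − 4.900×2.651² = 84.2 m.

84.2 m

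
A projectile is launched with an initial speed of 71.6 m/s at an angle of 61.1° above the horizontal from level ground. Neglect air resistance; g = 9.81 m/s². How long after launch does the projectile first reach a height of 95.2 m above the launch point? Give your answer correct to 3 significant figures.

1.76 s

v_y0 = 71.6 sin 61.1° = 62.68 m/s.
Set y = v_y0 t − ½ g t² = 95.2: 4.905 t² − 62.68 t + 95.2 = 0.
t = [62.68 ± √(3929 − 1868)] / 9.81 = (62.68 ± 45.40) / 9.81, giving t = 1.76 s or t = 11.0 s.
The projectile is on the way up at the first time, so t = 1.76 s.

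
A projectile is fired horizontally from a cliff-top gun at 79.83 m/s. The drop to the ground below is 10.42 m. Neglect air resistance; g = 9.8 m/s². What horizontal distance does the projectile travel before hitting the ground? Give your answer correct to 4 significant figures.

116.4 m

Initial vertical velocity is zero, so the fall time comes from h = ½ g t²: t = √(2 × 10.42 / 9.8) = 1.4583 s.
Horizontal motion is uniform at 79.83 m/s, so x = 79.83 × 1.4583 = 116.4 m.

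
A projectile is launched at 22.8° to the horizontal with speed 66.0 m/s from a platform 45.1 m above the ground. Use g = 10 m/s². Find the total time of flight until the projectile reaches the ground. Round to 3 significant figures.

6.50 s

Vertical component: v_y = 66.0 sin 22.8° = 25.58 m/s.
Taking up as positive with launch at y = 45.1 m, landing at y = 0: 0 = 45.1 + 25.58 t − ½(10) t².
Solving 5.000 t² − 25.58 t − 45.1 = 0 gives t = [25.58 + √(25.58² + 4·5.000·45.1)] / 10.00 = 6.50 s.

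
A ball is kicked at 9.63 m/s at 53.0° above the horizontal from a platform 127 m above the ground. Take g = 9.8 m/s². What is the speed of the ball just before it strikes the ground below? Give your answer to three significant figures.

v_x = 9.63 cos 53.0° = 5.795 m/s is unchanged throughout.
For the vertical component, v_y² = v_y0² + 2 g h = (7.691)² + 2×9.8×127 = 2548, so |v_y| = 50.48 m/s.
Impact speed = √(v_x² + v_y²) = √(33.58 + 2548) = 50.8 m/s.

50.8 m/s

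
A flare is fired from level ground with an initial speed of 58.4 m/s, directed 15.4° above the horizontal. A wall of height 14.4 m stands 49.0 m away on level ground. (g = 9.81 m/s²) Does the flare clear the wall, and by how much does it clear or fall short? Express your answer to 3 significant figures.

v_x = 58.4 cos 15.4° = 56.30 m/s; v_y0 = 58.4 sin 15.4° = 15.51 m/s.
Time to reach the wall: t = 49.0 / 56.30 = 0.8703 s.
Height at that point: y = 15.51×0.8703 − 4.905×0.8703² = 9.783 m.
That is 14.4 − 9.783 = 4.62 m below the top of the wall, so the flare does not clear it.

No — it falls 4.62 m short of clearing the wall.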